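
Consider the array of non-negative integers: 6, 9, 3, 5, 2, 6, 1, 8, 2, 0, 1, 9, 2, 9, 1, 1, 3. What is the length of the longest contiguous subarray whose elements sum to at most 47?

→ 6: sum 6, len 1
→ 9: sum 15, len 2
→ 3: sum 18, len 3
→ 5: sum 23, len 4
→ 2: sum 25, len 5
→ 6: sum 31, len 6
→ 1: sum 32, len 7
→ 8: sum 40, len 8
→ 2: sum 42, len 9
→ 0: sum 42, len 10
→ 1: sum 43, len 11
→ 9 (dropped 6): sum 46, len 11
→ 2 (dropped 9): sum 39, len 11
→ 9 (dropped 3): sum 45, len 11
→ 1: sum 46, len 12
→ 1: sum 47, len 13
→ 3 (dropped 5): sum 45, len 13
Longest length seen: 13.

13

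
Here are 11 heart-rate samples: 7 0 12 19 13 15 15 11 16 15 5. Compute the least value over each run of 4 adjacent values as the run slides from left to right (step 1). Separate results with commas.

0, 0, 12, 13, 11, 11, 11, 5

Sliding a size-4 window across the 11 values:
(7, 0, 12, 19) → min 0
(0, 12, 19, 13) → min 0
(12, 19, 13, 15) → min 12
(19, 13, 15, 15) → min 13
(13, 15, 15, 11) → min 11
(15, 15, 11, 16) → min 11
(15, 11, 16, 15) → min 11
(11, 16, 15, 5) → min 5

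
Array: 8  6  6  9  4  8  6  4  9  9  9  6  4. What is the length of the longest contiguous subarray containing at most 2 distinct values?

add 8: window [8] (1 distinct), len 1
add 6: window [8, 6] (2 distinct), len 2
add 6: window [8, 6, 6] (2 distinct), len 3
add 9: window [6, 6, 9] (2 distinct), len 3
add 4: window [9, 4] (2 distinct), len 2
add 8: window [4, 8] (2 distinct), len 2
add 6: window [8, 6] (2 distinct), len 2
add 4: window [6, 4] (2 distinct), len 2
add 9: window [4, 9] (2 distinct), len 2
add 9: window [4, 9, 9] (2 distinct), len 3
add 9: window [4, 9, 9, 9] (2 distinct), len 4
add 6: window [9, 9, 9, 6] (2 distinct), len 4
add 4: window [6, 4] (2 distinct), len 2
Longest length with ≤2 distinct: 4.

4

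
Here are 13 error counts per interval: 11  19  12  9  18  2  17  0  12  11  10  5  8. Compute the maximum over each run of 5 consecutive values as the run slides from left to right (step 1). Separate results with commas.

19, 19, 18, 18, 18, 17, 17, 12, 12

(11, 19, 12, 9, 18) → max 19
(19, 12, 9, 18, 2) → max 19
(12, 9, 18, 2, 17) → max 18
(9, 18, 2, 17, 0) → max 18
(18, 2, 17, 0, 12) → max 18
(2, 17, 0, 12, 11) → max 17
(17, 0, 12, 11, 10) → max 17
(0, 12, 11, 10, 5) → max 12
(12, 11, 10, 5, 8) → max 12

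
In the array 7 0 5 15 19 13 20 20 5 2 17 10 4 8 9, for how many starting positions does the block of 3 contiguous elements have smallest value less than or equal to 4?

[7, 0, 5] → min 0  ≤ 4 ✓
[0, 5, 15] → min 0  ≤ 4 ✓
[5, 15, 19] → min 5
[15, 19, 13] → min 13
[19, 13, 20] → min 13
[13, 20, 20] → min 13
[20, 20, 5] → min 5
[20, 5, 2] → min 2  ≤ 4 ✓
[5, 2, 17] → min 2  ≤ 4 ✓
[2, 17, 10] → min 2  ≤ 4 ✓
[17, 10, 4] → min 4  ≤ 4 ✓
[10, 4, 8] → min 4  ≤ 4 ✓
[4, 8, 9] → min 4  ≤ 4 ✓
8 windows satisfy the condition.

8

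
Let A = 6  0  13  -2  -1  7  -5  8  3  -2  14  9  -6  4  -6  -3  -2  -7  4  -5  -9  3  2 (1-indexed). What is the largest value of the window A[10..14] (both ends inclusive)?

14

Elements at indices 10..14: -2, 14, 9, -6, 4
max(-2, 14, 9, -6, 4) = 14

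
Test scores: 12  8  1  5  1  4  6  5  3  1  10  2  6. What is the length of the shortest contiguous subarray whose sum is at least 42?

8

add 12: running sum 12 < 42
add 8: running sum 20 < 42
add 1: running sum 21 < 42
add 5: running sum 26 < 42
add 1: running sum 27 < 42
add 4: running sum 31 < 42
add 6: running sum 37 < 42
end 7: [12, 8, 1, 5, 1, 4, 6, 5] sum 42, len 8
end 8: [12, 8, 1, 5, 1, 4, 6, 5, 3] sum 45, len 9
end 9: [12, 8, 1, 5, 1, 4, 6, 5, 3, 1] sum 46, len 10
end 10: [8, 1, 5, 1, 4, 6, 5, 3, 1, 10] sum 44, len 10
end 11: [8, 1, 5, 1, 4, 6, 5, 3, 1, 10, 2] sum 46, len 11
end 12: [5, 1, 4, 6, 5, 3, 1, 10, 2, 6] sum 43, len 10
Shortest qualifying length: 8.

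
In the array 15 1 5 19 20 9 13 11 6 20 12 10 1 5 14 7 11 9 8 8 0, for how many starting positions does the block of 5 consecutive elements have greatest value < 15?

7

15 1 5 19 20 → max 20
1 5 19 20 9 → max 20
5 19 20 9 13 → max 20
19 20 9 13 11 → max 20
20 9 13 11 6 → max 20
9 13 11 6 20 → max 20
13 11 6 20 12 → max 20
11 6 20 12 10 → max 20
6 20 12 10 1 → max 20
20 12 10 1 5 → max 20
12 10 1 5 14 → max 14  < 15 ✓
10 1 5 14 7 → max 14  < 15 ✓
1 5 14 7 11 → max 14  < 15 ✓
5 14 7 11 9 → max 14  < 15 ✓
14 7 11 9 8 → max 14  < 15 ✓
7 11 9 8 8 → max 11  < 15 ✓
11 9 8 8 0 → max 11  < 15 ✓
7 windows satisfy the condition.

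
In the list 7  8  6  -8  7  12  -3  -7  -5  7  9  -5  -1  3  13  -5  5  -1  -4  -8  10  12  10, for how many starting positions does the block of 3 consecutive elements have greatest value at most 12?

[7, 8, 6] → max 8  ≤ 12 ✓
[8, 6, -8] → max 8  ≤ 12 ✓
[6, -8, 7] → max 7  ≤ 12 ✓
[-8, 7, 12] → max 12  ≤ 12 ✓
[7, 12, -3] → max 12  ≤ 12 ✓
[12, -3, -7] → max 12  ≤ 12 ✓
[-3, -7, -5] → max -3  ≤ 12 ✓
[-7, -5, 7] → max 7  ≤ 12 ✓
[-5, 7, 9] → max 9  ≤ 12 ✓
[7, 9, -5] → max 9  ≤ 12 ✓
[9, -5, -1] → max 9  ≤ 12 ✓
[-5, -1, 3] → max 3  ≤ 12 ✓
[-1, 3, 13] → max 13
[3, 13, -5] → max 13
[13, -5, 5] → max 13
[-5, 5, -1] → max 5  ≤ 12 ✓
[5, -1, -4] → max 5  ≤ 12 ✓
[-1, -4, -8] → max -1  ≤ 12 ✓
[-4, -8, 10] → max 10  ≤ 12 ✓
[-8, 10, 12] → max 12  ≤ 12 ✓
[10, 12, 10] → max 12  ≤ 12 ✓
18 windows satisfy the condition.

18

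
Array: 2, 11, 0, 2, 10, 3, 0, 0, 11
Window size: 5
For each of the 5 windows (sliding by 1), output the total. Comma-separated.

[2, 11, 0, 2, 10] → sum 25
[11, 0, 2, 10, 3] → sum 26
[0, 2, 10, 3, 0] → sum 15
[2, 10, 3, 0, 0] → sum 15
[10, 3, 0, 0, 11] → sum 24

25, 26, 15, 15, 24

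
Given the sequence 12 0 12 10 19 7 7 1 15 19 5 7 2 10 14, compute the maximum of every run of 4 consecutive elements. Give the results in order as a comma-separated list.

[12, 0, 12, 10] → max 12
[0, 12, 10, 19] → max 19
[12, 10, 19, 7] → max 19
[10, 19, 7, 7] → max 19
[19, 7, 7, 1] → max 19
[7, 7, 1, 15] → max 15
[7, 1, 15, 19] → max 19
[1, 15, 19, 5] → max 19
[15, 19, 5, 7] → max 19
[19, 5, 7, 2] → max 19
[5, 7, 2, 10] → max 10
[7, 2, 10, 14] → max 14

12, 19, 19, 19, 19, 15, 19, 19, 19, 19, 10, 14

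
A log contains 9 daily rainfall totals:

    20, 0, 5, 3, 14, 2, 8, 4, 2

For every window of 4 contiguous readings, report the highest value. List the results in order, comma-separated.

[20, 0, 5, 3] → max 20
[0, 5, 3, 14] → max 14
[5, 3, 14, 2] → max 14
[3, 14, 2, 8] → max 14
[14, 2, 8, 4] → max 14
[2, 8, 4, 2] → max 8

20, 14, 14, 14, 14, 8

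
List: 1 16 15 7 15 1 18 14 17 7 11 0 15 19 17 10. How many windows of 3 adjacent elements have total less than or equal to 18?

1 16 15 → sum 32
16 15 7 → sum 38
15 7 15 → sum 37
7 15 1 → sum 23
15 1 18 → sum 34
1 18 14 → sum 33
18 14 17 → sum 49
14 17 7 → sum 38
17 7 11 → sum 35
7 11 0 → sum 18  ≤ 18 ✓
11 0 15 → sum 26
0 15 19 → sum 34
15 19 17 → sum 51
19 17 10 → sum 46
1 window satisfy the condition.

1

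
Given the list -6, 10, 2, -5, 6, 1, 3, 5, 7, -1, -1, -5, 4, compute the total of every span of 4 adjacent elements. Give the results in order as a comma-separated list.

1, 13, 4, 5, 15, 16, 14, 10, 0, -3

-6 10 2 -5 → sum 1
10 2 -5 6 → sum 13
2 -5 6 1 → sum 4
-5 6 1 3 → sum 5
6 1 3 5 → sum 15
1 3 5 7 → sum 16
3 5 7 -1 → sum 14
5 7 -1 -1 → sum 10
7 -1 -1 -5 → sum 0
-1 -1 -5 4 → sum -3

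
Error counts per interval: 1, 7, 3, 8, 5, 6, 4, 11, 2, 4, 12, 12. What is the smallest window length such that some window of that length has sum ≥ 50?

7

Extend right; whenever the sum reaches 50, record the length and shrink from the left:
add 1: running sum 1 < 50
add 7: running sum 8 < 50
add 3: running sum 11 < 50
add 8: running sum 19 < 50
add 5: running sum 24 < 50
add 6: running sum 30 < 50
add 4: running sum 34 < 50
add 11: running sum 45 < 50
add 2: running sum 47 < 50
end 9: [7, 3, 8, 5, 6, 4, 11, 2, 4] sum 50, len 9
end 10: [8, 5, 6, 4, 11, 2, 4, 12] sum 52, len 8
end 11: [6, 4, 11, 2, 4, 12, 12] sum 51, len 7
Shortest qualifying length: 7.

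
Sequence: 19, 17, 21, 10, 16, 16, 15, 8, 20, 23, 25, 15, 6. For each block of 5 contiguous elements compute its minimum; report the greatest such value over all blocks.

Window mins for each of the 9 positions:
(19, 17, 21, 10, 16) → min 10
(17, 21, 10, 16, 16) → min 10
(21, 10, 16, 16, 15) → min 10
(10, 16, 16, 15, 8) → min 8
(16, 16, 15, 8, 20) → min 8
(16, 15, 8, 20, 23) → min 8
(15, 8, 20, 23, 25) → min 8
(8, 20, 23, 25, 15) → min 8
(20, 23, 25, 15, 6) → min 6
Greatest of these is 10.

10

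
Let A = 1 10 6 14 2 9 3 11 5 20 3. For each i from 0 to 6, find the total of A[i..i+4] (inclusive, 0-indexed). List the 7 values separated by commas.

33, 41, 34, 39, 30, 48, 42

Sliding a size-5 window across the 11 values:
[1, 10, 6, 14, 2] → sum 33
[10, 6, 14, 2, 9] → sum 41
[6, 14, 2, 9, 3] → sum 34
[14, 2, 9, 3, 11] → sum 39
[2, 9, 3, 11, 5] → sum 30
[9, 3, 11, 5, 20] → sum 48
[3, 11, 5, 20, 3] → sum 42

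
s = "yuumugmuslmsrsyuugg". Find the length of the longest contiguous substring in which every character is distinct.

add y: [y] len 1
add u: [y, u] len 2
add u (repeat u, move left end past it): [u] len 1
add m: [u, m] len 2
add u (repeat u, move left end past it): [m, u] len 2
add g: [m, u, g] len 3
add m (repeat m, move left end past it): [u, g, m] len 3
add u (repeat u, move left end past it): [g, m, u] len 3
add s: [g, m, u, s] len 4
add l: [g, m, u, s, l] len 5
add m (repeat m, move left end past it): [u, s, l, m] len 4
add s (repeat s, move left end past it): [l, m, s] len 3
add r: [l, m, s, r] len 4
add s (repeat s, move left end past it): [r, s] len 2
add y: [r, s, y] len 3
add u: [r, s, y, u] len 4
add u (repeat u, move left end past it): [u] len 1
add g: [u, g] len 2
add g (repeat g, move left end past it): [g] len 1
Longest all-distinct length: 5.

5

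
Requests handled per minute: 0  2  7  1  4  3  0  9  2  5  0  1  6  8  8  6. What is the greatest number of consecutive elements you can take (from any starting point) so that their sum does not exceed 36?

Extend to the right; shrink from the left whenever the sum exceeds 36:
add 0: [0] sum 0, len 1
add 2: [0, 2] sum 2, len 2
add 7: [0, 2, 7] sum 9, len 3
add 1: [0, 2, 7, 1] sum 10, len 4
add 4: [0, 2, 7, 1, 4] sum 14, len 5
add 3: [0, 2, 7, 1, 4, 3] sum 17, len 6
add 0: [0, 2, 7, 1, 4, 3, 0] sum 17, len 7
add 9: [0, 2, 7, 1, 4, 3, 0, 9] sum 26, len 8
add 2: [0, 2, 7, 1, 4, 3, 0, 9, 2] sum 28, len 9
add 5: [0, 2, 7, 1, 4, 3, 0, 9, 2, 5] sum 33, len 10
add 0: [0, 2, 7, 1, 4, 3, 0, 9, 2, 5, 0] sum 33, len 11
add 1: [0, 2, 7, 1, 4, 3, 0, 9, 2, 5, 0, 1] sum 34, len 12
add 6: [1, 4, 3, 0, 9, 2, 5, 0, 1, 6] sum 31, len 10
add 8: [3, 0, 9, 2, 5, 0, 1, 6, 8] sum 34, len 9
add 8: [2, 5, 0, 1, 6, 8, 8] sum 30, len 7
add 6: [2, 5, 0, 1, 6, 8, 8, 6] sum 36, len 8
Longest length seen: 12.

12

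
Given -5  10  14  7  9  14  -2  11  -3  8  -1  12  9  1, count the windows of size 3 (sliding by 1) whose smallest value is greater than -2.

(-5, 10, 14) → min -5
(10, 14, 7) → min 7  > -2 ✓
(14, 7, 9) → min 7  > -2 ✓
(7, 9, 14) → min 7  > -2 ✓
(9, 14, -2) → min -2
(14, -2, 11) → min -2
(-2, 11, -3) → min -3
(11, -3, 8) → min -3
(-3, 8, -1) → min -3
(8, -1, 12) → min -1  > -2 ✓
(-1, 12, 9) → min -1  > -2 ✓
(12, 9, 1) → min 1  > -2 ✓
6 windows satisfy the condition.

6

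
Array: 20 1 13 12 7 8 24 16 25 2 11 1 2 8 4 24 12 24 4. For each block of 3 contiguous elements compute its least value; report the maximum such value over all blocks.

20 1 13 → min 1
1 13 12 → min 1
13 12 7 → min 7
12 7 8 → min 7
7 8 24 → min 7
8 24 16 → min 8
24 16 25 → min 16
16 25 2 → min 2
25 2 11 → min 2
2 11 1 → min 1
11 1 2 → min 1
1 2 8 → min 1
2 8 4 → min 2
8 4 24 → min 4
4 24 12 → min 4
24 12 24 → min 12
12 24 4 → min 4
Maximum of these is 16.

16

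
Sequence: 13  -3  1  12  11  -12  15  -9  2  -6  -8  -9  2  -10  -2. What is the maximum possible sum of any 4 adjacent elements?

Each size-4 window and its sum:
[13, -3, 1, 12] → sum 23
[-3, 1, 12, 11] → sum 21
[1, 12, 11, -12] → sum 12
[12, 11, -12, 15] → sum 26
[11, -12, 15, -9] → sum 5
[-12, 15, -9, 2] → sum -4
[15, -9, 2, -6] → sum 2
[-9, 2, -6, -8] → sum -21
[2, -6, -8, -9] → sum -21
[-6, -8, -9, 2] → sum -21
[-8, -9, 2, -10] → sum -25
[-9, 2, -10, -2] → sum -19
Maximum of these is 26.

26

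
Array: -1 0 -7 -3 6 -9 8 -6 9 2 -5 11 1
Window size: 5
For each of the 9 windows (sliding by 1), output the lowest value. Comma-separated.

-7, -9, -9, -9, -9, -9, -6, -6, -5

(-1, 0, -7, -3, 6) → min -7
(0, -7, -3, 6, -9) → min -9
(-7, -3, 6, -9, 8) → min -9
(-3, 6, -9, 8, -6) → min -9
(6, -9, 8, -6, 9) → min -9
(-9, 8, -6, 9, 2) → min -9
(8, -6, 9, 2, -5) → min -6
(-6, 9, 2, -5, 11) → min -6
(9, 2, -5, 11, 1) → min -5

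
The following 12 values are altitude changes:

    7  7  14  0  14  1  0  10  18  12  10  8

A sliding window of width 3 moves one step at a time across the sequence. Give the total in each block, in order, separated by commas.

[7, 7, 14] → sum 28
[7, 14, 0] → sum 21
[14, 0, 14] → sum 28
[0, 14, 1] → sum 15
[14, 1, 0] → sum 15
[1, 0, 10] → sum 11
[0, 10, 18] → sum 28
[10, 18, 12] → sum 40
[18, 12, 10] → sum 40
[12, 10, 8] → sum 30

28, 21, 28, 15, 15, 11, 28, 40, 40, 30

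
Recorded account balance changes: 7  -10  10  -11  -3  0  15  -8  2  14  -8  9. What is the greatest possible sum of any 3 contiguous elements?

15

Each size-3 window and its sum:
[7, -10, 10] → sum 7
[-10, 10, -11] → sum -11
[10, -11, -3] → sum -4
[-11, -3, 0] → sum -14
[-3, 0, 15] → sum 12
[0, 15, -8] → sum 7
[15, -8, 2] → sum 9
[-8, 2, 14] → sum 8
[2, 14, -8] → sum 8
[14, -8, 9] → sum 15
Greatest of these is 15.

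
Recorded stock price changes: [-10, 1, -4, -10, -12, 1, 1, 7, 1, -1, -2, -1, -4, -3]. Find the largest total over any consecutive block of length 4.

10

Window sums for each of the 11 positions:
[-10, 1, -4, -10] → sum -23
[1, -4, -10, -12] → sum -25
[-4, -10, -12, 1] → sum -25
[-10, -12, 1, 1] → sum -20
[-12, 1, 1, 7] → sum -3
[1, 1, 7, 1] → sum 10
[1, 7, 1, -1] → sum 8
[7, 1, -1, -2] → sum 5
[1, -1, -2, -1] → sum -3
[-1, -2, -1, -4] → sum -8
[-2, -1, -4, -3] → sum -10
Largest of these is 10.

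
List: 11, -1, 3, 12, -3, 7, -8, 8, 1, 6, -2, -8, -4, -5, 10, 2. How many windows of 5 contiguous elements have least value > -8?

11 -1 3 12 -3 → min -3  > -8 ✓
-1 3 12 -3 7 → min -3  > -8 ✓
3 12 -3 7 -8 → min -8
12 -3 7 -8 8 → min -8
-3 7 -8 8 1 → min -8
7 -8 8 1 6 → min -8
-8 8 1 6 -2 → min -8
8 1 6 -2 -8 → min -8
1 6 -2 -8 -4 → min -8
6 -2 -8 -4 -5 → min -8
-2 -8 -4 -5 10 → min -8
-8 -4 -5 10 2 → min -8
2 windows satisfy the condition.

2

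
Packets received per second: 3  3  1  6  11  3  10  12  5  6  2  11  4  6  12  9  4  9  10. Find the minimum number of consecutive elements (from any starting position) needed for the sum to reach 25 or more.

3

add 3: running sum 3 < 25
add 3: running sum 6 < 25
add 1: running sum 7 < 25
add 6: running sum 13 < 25
add 11: running sum 24 < 25
end 5: [3, 3, 1, 6, 11, 3] sum 27, len 6
end 6: [6, 11, 3, 10] sum 30, len 4
end 7: [3, 10, 12] sum 25, len 3
end 8: [10, 12, 5] sum 27, len 3
end 9: [10, 12, 5, 6] sum 33, len 4
end 10: [12, 5, 6, 2] sum 25, len 4
end 11: [12, 5, 6, 2, 11] sum 36, len 5
end 12: [5, 6, 2, 11, 4] sum 28, len 5
end 13: [6, 2, 11, 4, 6] sum 29, len 5
end 14: [11, 4, 6, 12] sum 33, len 4
end 15: [6, 12, 9] sum 27, len 3
end 16: [12, 9, 4] sum 25, len 3
end 17: [12, 9, 4, 9] sum 34, len 4
end 18: [9, 4, 9, 10] sum 32, len 4
Shortest qualifying length: 3.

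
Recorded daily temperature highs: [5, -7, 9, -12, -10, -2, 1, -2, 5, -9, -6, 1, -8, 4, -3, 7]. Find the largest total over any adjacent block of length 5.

[5, -7, 9, -12, -10] → sum -15
[-7, 9, -12, -10, -2] → sum -22
[9, -12, -10, -2, 1] → sum -14
[-12, -10, -2, 1, -2] → sum -25
[-10, -2, 1, -2, 5] → sum -8
[-2, 1, -2, 5, -9] → sum -7
[1, -2, 5, -9, -6] → sum -11
[-2, 5, -9, -6, 1] → sum -11
[5, -9, -6, 1, -8] → sum -17
[-9, -6, 1, -8, 4] → sum -18
[-6, 1, -8, 4, -3] → sum -12
[1, -8, 4, -3, 7] → sum 1
Largest of these is 1.

1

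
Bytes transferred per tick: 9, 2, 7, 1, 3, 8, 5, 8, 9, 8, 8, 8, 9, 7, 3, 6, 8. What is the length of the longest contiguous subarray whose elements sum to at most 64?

10

[9] sum 9 len 1
[9, 2] sum 11 len 2
[9, 2, 7] sum 18 len 3
[9, 2, 7, 1] sum 19 len 4
[9, 2, 7, 1, 3] sum 22 len 5
[9, 2, 7, 1, 3, 8] sum 30 len 6
[9, 2, 7, 1, 3, 8, 5] sum 35 len 7
[9, 2, 7, 1, 3, 8, 5, 8] sum 43 len 8
[9, 2, 7, 1, 3, 8, 5, 8, 9] sum 52 len 9
[9, 2, 7, 1, 3, 8, 5, 8, 9, 8] sum 60 len 10
[2, 7, 1, 3, 8, 5, 8, 9, 8, 8] sum 59 len 10
[1, 3, 8, 5, 8, 9, 8, 8, 8] sum 58 len 9
[8, 5, 8, 9, 8, 8, 8, 9] sum 63 len 8
[5, 8, 9, 8, 8, 8, 9, 7] sum 62 len 8
[8, 9, 8, 8, 8, 9, 7, 3] sum 60 len 8
[9, 8, 8, 8, 9, 7, 3, 6] sum 58 len 8
[8, 8, 8, 9, 7, 3, 6, 8] sum 57 len 8
Longest length seen: 10.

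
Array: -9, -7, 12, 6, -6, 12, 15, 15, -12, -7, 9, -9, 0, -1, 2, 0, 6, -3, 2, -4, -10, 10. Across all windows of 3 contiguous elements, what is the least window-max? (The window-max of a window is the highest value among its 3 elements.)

Window maxs for each of the 20 positions:
(-9, -7, 12) → max 12
(-7, 12, 6) → max 12
(12, 6, -6) → max 12
(6, -6, 12) → max 12
(-6, 12, 15) → max 15
(12, 15, 15) → max 15
(15, 15, -12) → max 15
(15, -12, -7) → max 15
(-12, -7, 9) → max 9
(-7, 9, -9) → max 9
(9, -9, 0) → max 9
(-9, 0, -1) → max 0
(0, -1, 2) → max 2
(-1, 2, 0) → max 2
(2, 0, 6) → max 6
(0, 6, -3) → max 6
(6, -3, 2) → max 6
(-3, 2, -4) → max 2
(2, -4, -10) → max 2
(-4, -10, 10) → max 10
Least of these is 0.

0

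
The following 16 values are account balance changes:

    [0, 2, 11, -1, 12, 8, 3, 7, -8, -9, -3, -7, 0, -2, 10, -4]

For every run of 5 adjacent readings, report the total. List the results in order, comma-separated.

24, 32, 33, 29, 22, 1, -10, -20, -27, -21, -2, -3

0 2 11 -1 12 → sum 24
2 11 -1 12 8 → sum 32
11 -1 12 8 3 → sum 33
-1 12 8 3 7 → sum 29
12 8 3 7 -8 → sum 22
8 3 7 -8 -9 → sum 1
3 7 -8 -9 -3 → sum -10
7 -8 -9 -3 -7 → sum -20
-8 -9 -3 -7 0 → sum -27
-9 -3 -7 0 -2 → sum -21
-3 -7 0 -2 10 → sum -2
-7 0 -2 10 -4 → sum -3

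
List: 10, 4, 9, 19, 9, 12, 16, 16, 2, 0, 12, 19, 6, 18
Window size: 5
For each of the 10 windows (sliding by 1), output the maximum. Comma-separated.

10 4 9 19 9 → max 19
4 9 19 9 12 → max 19
9 19 9 12 16 → max 19
19 9 12 16 16 → max 19
9 12 16 16 2 → max 16
12 16 16 2 0 → max 16
16 16 2 0 12 → max 16
16 2 0 12 19 → max 19
2 0 12 19 6 → max 19
0 12 19 6 18 → max 19

19, 19, 19, 19, 16, 16, 16, 19, 19, 19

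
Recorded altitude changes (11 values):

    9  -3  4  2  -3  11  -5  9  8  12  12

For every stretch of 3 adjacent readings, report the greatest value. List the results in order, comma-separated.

9, 4, 4, 11, 11, 11, 9, 12, 12

Sliding a size-3 window across the 11 values:
(9, -3, 4) → max 9
(-3, 4, 2) → max 4
(4, 2, -3) → max 4
(2, -3, 11) → max 11
(-3, 11, -5) → max 11
(11, -5, 9) → max 11
(-5, 9, 8) → max 9
(9, 8, 12) → max 12
(8, 12, 12) → max 12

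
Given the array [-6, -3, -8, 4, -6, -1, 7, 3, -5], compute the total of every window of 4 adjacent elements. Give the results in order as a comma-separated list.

Sliding a size-4 window across the 9 values:
-6 -3 -8 4 → sum -13
-3 -8 4 -6 → sum -13
-8 4 -6 -1 → sum -11
4 -6 -1 7 → sum 4
-6 -1 7 3 → sum 3
-1 7 3 -5 → sum 4

-13, -13, -11, 4, 3, 4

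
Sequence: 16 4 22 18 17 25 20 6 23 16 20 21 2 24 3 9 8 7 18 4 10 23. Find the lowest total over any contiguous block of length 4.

27

16 4 22 18 → sum 60
4 22 18 17 → sum 61
22 18 17 25 → sum 82
18 17 25 20 → sum 80
17 25 20 6 → sum 68
25 20 6 23 → sum 74
20 6 23 16 → sum 65
6 23 16 20 → sum 65
23 16 20 21 → sum 80
16 20 21 2 → sum 59
20 21 2 24 → sum 67
21 2 24 3 → sum 50
2 24 3 9 → sum 38
24 3 9 8 → sum 44
3 9 8 7 → sum 27
9 8 7 18 → sum 42
8 7 18 4 → sum 37
7 18 4 10 → sum 39
18 4 10 23 → sum 55
Lowest of these is 27.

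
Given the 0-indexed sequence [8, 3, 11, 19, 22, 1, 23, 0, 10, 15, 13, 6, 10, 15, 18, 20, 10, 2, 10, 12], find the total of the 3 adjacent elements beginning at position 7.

25

Elements at indices 7..9: 0, 10, 15
sum(0, 10, 15) = 25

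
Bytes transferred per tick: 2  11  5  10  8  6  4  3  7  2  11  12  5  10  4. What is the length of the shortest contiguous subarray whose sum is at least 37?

add 2: running sum 2 < 37
add 11: running sum 13 < 37
add 5: running sum 18 < 37
add 10: running sum 28 < 37
add 8: running sum 36 < 37
add 6: shortest ending here [11, 5, 10, 8, 6] sum 40, len 5
add 4: shortest ending here [11, 5, 10, 8, 6, 4] sum 44, len 6
add 3: shortest ending here [11, 5, 10, 8, 6, 4, 3] sum 47, len 7
add 7: shortest ending here [10, 8, 6, 4, 3, 7] sum 38, len 6
add 2: shortest ending here [10, 8, 6, 4, 3, 7, 2] sum 40, len 7
add 11: shortest ending here [8, 6, 4, 3, 7, 2, 11] sum 41, len 7
add 12: shortest ending here [4, 3, 7, 2, 11, 12] sum 39, len 6
add 5: shortest ending here [7, 2, 11, 12, 5] sum 37, len 5
add 10: shortest ending here [11, 12, 5, 10] sum 38, len 4
add 4: shortest ending here [11, 12, 5, 10, 4] sum 42, len 5
Shortest qualifying length: 4.

4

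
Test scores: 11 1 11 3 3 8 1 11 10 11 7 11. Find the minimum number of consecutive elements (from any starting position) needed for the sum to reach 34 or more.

4

add 11: running sum 11 < 34
add 1: running sum 12 < 34
add 11: running sum 23 < 34
add 3: running sum 26 < 34
add 3: running sum 29 < 34
end 5: [11, 1, 11, 3, 3, 8] sum 37, len 6
end 6: [11, 1, 11, 3, 3, 8, 1] sum 38, len 7
end 7: [11, 3, 3, 8, 1, 11] sum 37, len 6
end 8: [3, 3, 8, 1, 11, 10] sum 36, len 6
end 9: [8, 1, 11, 10, 11] sum 41, len 5
end 10: [11, 10, 11, 7] sum 39, len 4
end 11: [10, 11, 7, 11] sum 39, len 4
Shortest qualifying length: 4.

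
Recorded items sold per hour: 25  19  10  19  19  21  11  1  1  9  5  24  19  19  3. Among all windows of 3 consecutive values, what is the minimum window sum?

Each size-3 window and its sum:
[25, 19, 10] → sum 54
[19, 10, 19] → sum 48
[10, 19, 19] → sum 48
[19, 19, 21] → sum 59
[19, 21, 11] → sum 51
[21, 11, 1] → sum 33
[11, 1, 1] → sum 13
[1, 1, 9] → sum 11
[1, 9, 5] → sum 15
[9, 5, 24] → sum 38
[5, 24, 19] → sum 48
[24, 19, 19] → sum 62
[19, 19, 3] → sum 41
Minimum of these is 11.

11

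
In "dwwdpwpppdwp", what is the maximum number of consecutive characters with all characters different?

3

add d: [d] len 1
add w: [d, w] len 2
add w (repeat w, move left end past it): [w] len 1
add d: [w, d] len 2
add p: [w, d, p] len 3
add w (repeat w, move left end past it): [d, p, w] len 3
add p (repeat p, move left end past it): [w, p] len 2
add p (repeat p, move left end past it): [p] len 1
add p (repeat p, move left end past it): [p] len 1
add d: [p, d] len 2
add w: [p, d, w] len 3
add p (repeat p, move left end past it): [d, w, p] len 3
Longest all-distinct length: 3.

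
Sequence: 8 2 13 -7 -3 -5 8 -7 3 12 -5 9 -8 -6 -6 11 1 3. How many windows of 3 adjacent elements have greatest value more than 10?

9

8 2 13 → max 13  > 10 ✓
2 13 -7 → max 13  > 10 ✓
13 -7 -3 → max 13  > 10 ✓
-7 -3 -5 → max -3
-3 -5 8 → max 8
-5 8 -7 → max 8
8 -7 3 → max 8
-7 3 12 → max 12  > 10 ✓
3 12 -5 → max 12  > 10 ✓
12 -5 9 → max 12  > 10 ✓
-5 9 -8 → max 9
9 -8 -6 → max 9
-8 -6 -6 → max -6
-6 -6 11 → max 11  > 10 ✓
-6 11 1 → max 11  > 10 ✓
11 1 3 → max 11  > 10 ✓
9 windows satisfy the condition.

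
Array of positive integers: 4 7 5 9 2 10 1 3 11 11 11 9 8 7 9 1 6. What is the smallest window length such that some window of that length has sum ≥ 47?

5

add 4: running sum 4 < 47
add 7: running sum 11 < 47
add 5: running sum 16 < 47
add 9: running sum 25 < 47
add 2: running sum 27 < 47
add 10: running sum 37 < 47
add 1: running sum 38 < 47
add 3: running sum 41 < 47
end 8: [7, 5, 9, 2, 10, 1, 3, 11] sum 48, len 8
end 9: [9, 2, 10, 1, 3, 11, 11] sum 47, len 7
end 10: [10, 1, 3, 11, 11, 11] sum 47, len 6
end 11: [10, 1, 3, 11, 11, 11, 9] sum 56, len 7
end 12: [11, 11, 11, 9, 8] sum 50, len 5
end 13: [11, 11, 11, 9, 8, 7] sum 57, len 6
end 14: [11, 11, 9, 8, 7, 9] sum 55, len 6
end 15: [11, 11, 9, 8, 7, 9, 1] sum 56, len 7
end 16: [11, 9, 8, 7, 9, 1, 6] sum 51, len 7
Shortest qualifying length: 5.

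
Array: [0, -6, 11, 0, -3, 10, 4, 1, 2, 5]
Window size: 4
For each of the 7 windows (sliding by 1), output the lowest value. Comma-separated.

-6, -6, -3, -3, -3, 1, 1

0 -6 11 0 → min -6
-6 11 0 -3 → min -6
11 0 -3 10 → min -3
0 -3 10 4 → min -3
-3 10 4 1 → min -3
10 4 1 2 → min 1
4 1 2 5 → min 1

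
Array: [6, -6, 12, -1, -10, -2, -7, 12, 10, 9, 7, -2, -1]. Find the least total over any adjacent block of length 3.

-19

[6, -6, 12] → sum 12
[-6, 12, -1] → sum 5
[12, -1, -10] → sum 1
[-1, -10, -2] → sum -13
[-10, -2, -7] → sum -19
[-2, -7, 12] → sum 3
[-7, 12, 10] → sum 15
[12, 10, 9] → sum 31
[10, 9, 7] → sum 26
[9, 7, -2] → sum 14
[7, -2, -1] → sum 4
Least of these is -19.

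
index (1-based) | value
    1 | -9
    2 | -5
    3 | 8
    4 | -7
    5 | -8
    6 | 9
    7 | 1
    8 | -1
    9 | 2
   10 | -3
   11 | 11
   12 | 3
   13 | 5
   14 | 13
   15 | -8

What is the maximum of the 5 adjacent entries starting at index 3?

9

Elements at indices 3..7: 8, -7, -8, 9, 1
max(8, -7, -8, 9, 1) = 9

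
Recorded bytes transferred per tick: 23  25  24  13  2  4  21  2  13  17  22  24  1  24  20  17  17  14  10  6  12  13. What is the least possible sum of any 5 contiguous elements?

42

[23, 25, 24, 13, 2] → sum 87
[25, 24, 13, 2, 4] → sum 68
[24, 13, 2, 4, 21] → sum 64
[13, 2, 4, 21, 2] → sum 42
[2, 4, 21, 2, 13] → sum 42
[4, 21, 2, 13, 17] → sum 57
[21, 2, 13, 17, 22] → sum 75
[2, 13, 17, 22, 24] → sum 78
[13, 17, 22, 24, 1] → sum 77
[17, 22, 24, 1, 24] → sum 88
[22, 24, 1, 24, 20] → sum 91
[24, 1, 24, 20, 17] → sum 86
[1, 24, 20, 17, 17] → sum 79
[24, 20, 17, 17, 14] → sum 92
[20, 17, 17, 14, 10] → sum 78
[17, 17, 14, 10, 6] → sum 64
[17, 14, 10, 6, 12] → sum 59
[14, 10, 6, 12, 13] → sum 55
Least of these is 42.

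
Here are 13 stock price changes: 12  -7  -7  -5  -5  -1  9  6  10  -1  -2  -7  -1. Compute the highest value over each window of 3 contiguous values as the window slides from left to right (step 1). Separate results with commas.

12, -5, -5, -1, 9, 9, 10, 10, 10, -1, -1

Sliding a size-3 window across the 13 values:
(12, -7, -7) → max 12
(-7, -7, -5) → max -5
(-7, -5, -5) → max -5
(-5, -5, -1) → max -1
(-5, -1, 9) → max 9
(-1, 9, 6) → max 9
(9, 6, 10) → max 10
(6, 10, -1) → max 10
(10, -1, -2) → max 10
(-1, -2, -7) → max -1
(-2, -7, -1) → max -1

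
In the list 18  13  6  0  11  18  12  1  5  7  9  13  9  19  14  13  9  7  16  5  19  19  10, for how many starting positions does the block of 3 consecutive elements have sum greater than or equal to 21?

[18, 13, 6] → sum 37  ≥ 21 ✓
[13, 6, 0] → sum 19
[6, 0, 11] → sum 17
[0, 11, 18] → sum 29  ≥ 21 ✓
[11, 18, 12] → sum 41  ≥ 21 ✓
[18, 12, 1] → sum 31  ≥ 21 ✓
[12, 1, 5] → sum 18
[1, 5, 7] → sum 13
[5, 7, 9] → sum 21  ≥ 21 ✓
[7, 9, 13] → sum 29  ≥ 21 ✓
[9, 13, 9] → sum 31  ≥ 21 ✓
[13, 9, 19] → sum 41  ≥ 21 ✓
[9, 19, 14] → sum 42  ≥ 21 ✓
[19, 14, 13] → sum 46  ≥ 21 ✓
[14, 13, 9] → sum 36  ≥ 21 ✓
[13, 9, 7] → sum 29  ≥ 21 ✓
[9, 7, 16] → sum 32  ≥ 21 ✓
[7, 16, 5] → sum 28  ≥ 21 ✓
[16, 5, 19] → sum 40  ≥ 21 ✓
[5, 19, 19] → sum 43  ≥ 21 ✓
[19, 19, 10] → sum 48  ≥ 21 ✓
17 windows satisfy the condition.

17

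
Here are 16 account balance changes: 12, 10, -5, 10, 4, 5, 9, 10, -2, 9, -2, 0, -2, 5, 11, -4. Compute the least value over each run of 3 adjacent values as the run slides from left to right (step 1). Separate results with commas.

-5, -5, -5, 4, 4, 5, -2, -2, -2, -2, -2, -2, -2, -4

12 10 -5 → min -5
10 -5 10 → min -5
-5 10 4 → min -5
10 4 5 → min 4
4 5 9 → min 4
5 9 10 → min 5
9 10 -2 → min -2
10 -2 9 → min -2
-2 9 -2 → min -2
9 -2 0 → min -2
-2 0 -2 → min -2
0 -2 5 → min -2
-2 5 11 → min -2
5 11 -4 → min -4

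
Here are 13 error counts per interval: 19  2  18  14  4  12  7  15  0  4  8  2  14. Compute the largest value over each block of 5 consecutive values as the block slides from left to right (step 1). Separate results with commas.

(19, 2, 18, 14, 4) → max 19
(2, 18, 14, 4, 12) → max 18
(18, 14, 4, 12, 7) → max 18
(14, 4, 12, 7, 15) → max 15
(4, 12, 7, 15, 0) → max 15
(12, 7, 15, 0, 4) → max 15
(7, 15, 0, 4, 8) → max 15
(15, 0, 4, 8, 2) → max 15
(0, 4, 8, 2, 14) → max 14

19, 18, 18, 15, 15, 15, 15, 15, 14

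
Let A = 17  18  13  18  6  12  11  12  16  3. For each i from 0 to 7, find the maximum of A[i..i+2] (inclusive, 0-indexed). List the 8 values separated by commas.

18, 18, 18, 18, 12, 12, 16, 16

Sliding a size-3 window across the 10 values:
17 18 13 → max 18
18 13 18 → max 18
13 18 6 → max 18
18 6 12 → max 18
6 12 11 → max 12
12 11 12 → max 12
11 12 16 → max 16
12 16 3 → max 16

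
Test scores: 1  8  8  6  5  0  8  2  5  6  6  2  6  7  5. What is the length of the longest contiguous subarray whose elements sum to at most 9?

2

[1] sum 1 len 1
[1, 8] sum 9 len 2
[8] sum 8 len 1
[6] sum 6 len 1
[5] sum 5 len 1
[5, 0] sum 5 len 2
[0, 8] sum 8 len 2
[2] sum 2 len 1
[2, 5] sum 7 len 2
[6] sum 6 len 1
[6] sum 6 len 1
[6, 2] sum 8 len 2
[2, 6] sum 8 len 2
[7] sum 7 len 1
[5] sum 5 len 1
Longest length seen: 2.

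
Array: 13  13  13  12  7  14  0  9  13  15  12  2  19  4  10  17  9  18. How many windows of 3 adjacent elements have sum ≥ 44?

(13, 13, 13) → sum 39
(13, 13, 12) → sum 38
(13, 12, 7) → sum 32
(12, 7, 14) → sum 33
(7, 14, 0) → sum 21
(14, 0, 9) → sum 23
(0, 9, 13) → sum 22
(9, 13, 15) → sum 37
(13, 15, 12) → sum 40
(15, 12, 2) → sum 29
(12, 2, 19) → sum 33
(2, 19, 4) → sum 25
(19, 4, 10) → sum 33
(4, 10, 17) → sum 31
(10, 17, 9) → sum 36
(17, 9, 18) → sum 44  ≥ 44 ✓
1 window satisfy the condition.

1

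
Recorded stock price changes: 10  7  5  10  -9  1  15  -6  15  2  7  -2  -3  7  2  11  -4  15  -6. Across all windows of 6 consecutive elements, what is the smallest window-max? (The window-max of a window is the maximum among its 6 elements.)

Window maxs for each of the 14 positions:
[10, 7, 5, 10, -9, 1] → max 10
[7, 5, 10, -9, 1, 15] → max 15
[5, 10, -9, 1, 15, -6] → max 15
[10, -9, 1, 15, -6, 15] → max 15
[-9, 1, 15, -6, 15, 2] → max 15
[1, 15, -6, 15, 2, 7] → max 15
[15, -6, 15, 2, 7, -2] → max 15
[-6, 15, 2, 7, -2, -3] → max 15
[15, 2, 7, -2, -3, 7] → max 15
[2, 7, -2, -3, 7, 2] → max 7
[7, -2, -3, 7, 2, 11] → max 11
[-2, -3, 7, 2, 11, -4] → max 11
[-3, 7, 2, 11, -4, 15] → max 15
[7, 2, 11, -4, 15, -6] → max 15
Smallest of these is 7.

7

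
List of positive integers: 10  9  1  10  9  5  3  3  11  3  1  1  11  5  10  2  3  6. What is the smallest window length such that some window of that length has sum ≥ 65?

Extend right; whenever the sum reaches 65, record the length and shrink from the left:
add 10: running sum 10 < 65
add 9: running sum 19 < 65
add 1: running sum 20 < 65
add 10: running sum 30 < 65
add 9: running sum 39 < 65
add 5: running sum 44 < 65
add 3: running sum 47 < 65
add 3: running sum 50 < 65
add 11: running sum 61 < 65
add 3: running sum 64 < 65
end 10: [10, 9, 1, 10, 9, 5, 3, 3, 11, 3, 1] sum 65, len 11
end 11: [10, 9, 1, 10, 9, 5, 3, 3, 11, 3, 1, 1] sum 66, len 12
end 12: [9, 1, 10, 9, 5, 3, 3, 11, 3, 1, 1, 11] sum 67, len 12
end 13: [9, 1, 10, 9, 5, 3, 3, 11, 3, 1, 1, 11, 5] sum 72, len 13
end 14: [10, 9, 5, 3, 3, 11, 3, 1, 1, 11, 5, 10] sum 72, len 12
end 15: [10, 9, 5, 3, 3, 11, 3, 1, 1, 11, 5, 10, 2] sum 74, len 13
end 16: [9, 5, 3, 3, 11, 3, 1, 1, 11, 5, 10, 2, 3] sum 67, len 13
end 17: [9, 5, 3, 3, 11, 3, 1, 1, 11, 5, 10, 2, 3, 6] sum 73, len 14
Shortest qualifying length: 11.

11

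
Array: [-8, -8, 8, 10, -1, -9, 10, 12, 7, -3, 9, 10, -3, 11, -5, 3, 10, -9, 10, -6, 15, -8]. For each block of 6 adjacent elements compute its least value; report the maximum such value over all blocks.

Window mins for each of the 17 positions:
[-8, -8, 8, 10, -1, -9] → min -9
[-8, 8, 10, -1, -9, 10] → min -9
[8, 10, -1, -9, 10, 12] → min -9
[10, -1, -9, 10, 12, 7] → min -9
[-1, -9, 10, 12, 7, -3] → min -9
[-9, 10, 12, 7, -3, 9] → min -9
[10, 12, 7, -3, 9, 10] → min -3
[12, 7, -3, 9, 10, -3] → min -3
[7, -3, 9, 10, -3, 11] → min -3
[-3, 9, 10, -3, 11, -5] → min -5
[9, 10, -3, 11, -5, 3] → min -5
[10, -3, 11, -5, 3, 10] → min -5
[-3, 11, -5, 3, 10, -9] → min -9
[11, -5, 3, 10, -9, 10] → min -9
[-5, 3, 10, -9, 10, -6] → min -9
[3, 10, -9, 10, -6, 15] → min -9
[10, -9, 10, -6, 15, -8] → min -9
Maximum of these is -3.

-3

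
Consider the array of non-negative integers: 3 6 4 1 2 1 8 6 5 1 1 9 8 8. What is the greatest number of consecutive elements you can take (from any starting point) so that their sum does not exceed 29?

9

add 3: [3] sum 3, len 1
add 6: [3, 6] sum 9, len 2
add 4: [3, 6, 4] sum 13, len 3
add 1: [3, 6, 4, 1] sum 14, len 4
add 2: [3, 6, 4, 1, 2] sum 16, len 5
add 1: [3, 6, 4, 1, 2, 1] sum 17, len 6
add 8: [3, 6, 4, 1, 2, 1, 8] sum 25, len 7
add 6: [6, 4, 1, 2, 1, 8, 6] sum 28, len 7
add 5: [4, 1, 2, 1, 8, 6, 5] sum 27, len 7
add 1: [4, 1, 2, 1, 8, 6, 5, 1] sum 28, len 8
add 1: [4, 1, 2, 1, 8, 6, 5, 1, 1] sum 29, len 9
add 9: [6, 5, 1, 1, 9] sum 22, len 5
add 8: [5, 1, 1, 9, 8] sum 24, len 5
add 8: [1, 1, 9, 8, 8] sum 27, len 5
Longest length seen: 9.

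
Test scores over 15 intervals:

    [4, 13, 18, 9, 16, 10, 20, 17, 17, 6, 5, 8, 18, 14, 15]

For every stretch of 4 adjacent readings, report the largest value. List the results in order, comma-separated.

[4, 13, 18, 9] → max 18
[13, 18, 9, 16] → max 18
[18, 9, 16, 10] → max 18
[9, 16, 10, 20] → max 20
[16, 10, 20, 17] → max 20
[10, 20, 17, 17] → max 20
[20, 17, 17, 6] → max 20
[17, 17, 6, 5] → max 17
[17, 6, 5, 8] → max 17
[6, 5, 8, 18] → max 18
[5, 8, 18, 14] → max 18
[8, 18, 14, 15] → max 18

18, 18, 18, 20, 20, 20, 20, 17, 17, 18, 18, 18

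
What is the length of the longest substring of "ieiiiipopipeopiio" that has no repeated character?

add i: [i] len 1
add e: [i, e] len 2
add i (repeat i, move left end past it): [e, i] len 2
add i (repeat i, move left end past it): [i] len 1
add i (repeat i, move left end past it): [i] len 1
add i (repeat i, move left end past it): [i] len 1
add p: [i, p] len 2
add o: [i, p, o] len 3
add p (repeat p, move left end past it): [o, p] len 2
add i: [o, p, i] len 3
add p (repeat p, move left end past it): [i, p] len 2
add e: [i, p, e] len 3
add o: [i, p, e, o] len 4
add p (repeat p, move left end past it): [e, o, p] len 3
add i: [e, o, p, i] len 4
add i (repeat i, move left end past it): [i] len 1
add o: [i, o] len 2
Longest all-distinct length: 4.

4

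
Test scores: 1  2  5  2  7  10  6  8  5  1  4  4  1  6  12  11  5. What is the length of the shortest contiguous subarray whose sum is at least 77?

13

add 1: running sum 1 < 77
add 2: running sum 3 < 77
add 5: running sum 8 < 77
add 2: running sum 10 < 77
add 7: running sum 17 < 77
add 10: running sum 27 < 77
add 6: running sum 33 < 77
add 8: running sum 41 < 77
add 5: running sum 46 < 77
add 1: running sum 47 < 77
add 4: running sum 51 < 77
add 4: running sum 55 < 77
add 1: running sum 56 < 77
add 6: running sum 62 < 77
add 12: running sum 74 < 77
end 15: [2, 7, 10, 6, 8, 5, 1, 4, 4, 1, 6, 12, 11] sum 77, len 13
end 16: [7, 10, 6, 8, 5, 1, 4, 4, 1, 6, 12, 11, 5] sum 80, len 13
Shortest qualifying length: 13.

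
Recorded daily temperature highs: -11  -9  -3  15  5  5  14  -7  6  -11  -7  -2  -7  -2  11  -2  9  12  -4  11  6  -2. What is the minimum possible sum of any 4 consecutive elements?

Window sums for each of the 19 positions:
-11 -9 -3 15 → sum -8
-9 -3 15 5 → sum 8
-3 15 5 5 → sum 22
15 5 5 14 → sum 39
5 5 14 -7 → sum 17
5 14 -7 6 → sum 18
14 -7 6 -11 → sum 2
-7 6 -11 -7 → sum -19
6 -11 -7 -2 → sum -14
-11 -7 -2 -7 → sum -27
-7 -2 -7 -2 → sum -18
-2 -7 -2 11 → sum 0
-7 -2 11 -2 → sum 0
-2 11 -2 9 → sum 16
11 -2 9 12 → sum 30
-2 9 12 -4 → sum 15
9 12 -4 11 → sum 28
12 -4 11 6 → sum 25
-4 11 6 -2 → sum 11
Minimum of these is -27.

-27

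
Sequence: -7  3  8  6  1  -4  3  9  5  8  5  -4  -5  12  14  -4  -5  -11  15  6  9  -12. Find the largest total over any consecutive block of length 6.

[-7, 3, 8, 6, 1, -4] → sum 7
[3, 8, 6, 1, -4, 3] → sum 17
[8, 6, 1, -4, 3, 9] → sum 23
[6, 1, -4, 3, 9, 5] → sum 20
[1, -4, 3, 9, 5, 8] → sum 22
[-4, 3, 9, 5, 8, 5] → sum 26
[3, 9, 5, 8, 5, -4] → sum 26
[9, 5, 8, 5, -4, -5] → sum 18
[5, 8, 5, -4, -5, 12] → sum 21
[8, 5, -4, -5, 12, 14] → sum 30
[5, -4, -5, 12, 14, -4] → sum 18
[-4, -5, 12, 14, -4, -5] → sum 8
[-5, 12, 14, -4, -5, -11] → sum 1
[12, 14, -4, -5, -11, 15] → sum 21
[14, -4, -5, -11, 15, 6] → sum 15
[-4, -5, -11, 15, 6, 9] → sum 10
[-5, -11, 15, 6, 9, -12] → sum 2
Largest of these is 30.

30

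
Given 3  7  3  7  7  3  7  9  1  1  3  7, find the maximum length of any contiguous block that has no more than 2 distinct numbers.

7

Extend right; when distinct count exceeds 2, shrink from the left:
add 3: window [3] (1 distinct), len 1
add 7: window [3, 7] (2 distinct), len 2
add 3: window [3, 7, 3] (2 distinct), len 3
add 7: window [3, 7, 3, 7] (2 distinct), len 4
add 7: window [3, 7, 3, 7, 7] (2 distinct), len 5
add 3: window [3, 7, 3, 7, 7, 3] (2 distinct), len 6
add 7: window [3, 7, 3, 7, 7, 3, 7] (2 distinct), len 7
add 9: window [7, 9] (2 distinct), len 2
add 1: window [9, 1] (2 distinct), len 2
add 1: window [9, 1, 1] (2 distinct), len 3
add 3: window [1, 1, 3] (2 distinct), len 3
add 7: window [3, 7] (2 distinct), len 2
Longest length with ≤2 distinct: 7.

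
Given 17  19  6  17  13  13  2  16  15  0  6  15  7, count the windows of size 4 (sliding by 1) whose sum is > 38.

[17, 19, 6, 17] → sum 59  > 38 ✓
[19, 6, 17, 13] → sum 55  > 38 ✓
[6, 17, 13, 13] → sum 49  > 38 ✓
[17, 13, 13, 2] → sum 45  > 38 ✓
[13, 13, 2, 16] → sum 44  > 38 ✓
[13, 2, 16, 15] → sum 46  > 38 ✓
[2, 16, 15, 0] → sum 33
[16, 15, 0, 6] → sum 37
[15, 0, 6, 15] → sum 36
[0, 6, 15, 7] → sum 28
6 windows satisfy the condition.

6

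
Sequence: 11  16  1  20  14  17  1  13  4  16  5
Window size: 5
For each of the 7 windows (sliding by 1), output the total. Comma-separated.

Sliding a size-5 window across the 11 values:
[11, 16, 1, 20, 14] → sum 62
[16, 1, 20, 14, 17] → sum 68
[1, 20, 14, 17, 1] → sum 53
[20, 14, 17, 1, 13] → sum 65
[14, 17, 1, 13, 4] → sum 49
[17, 1, 13, 4, 16] → sum 51
[1, 13, 4, 16, 5] → sum 39

62, 68, 53, 65, 49, 51, 39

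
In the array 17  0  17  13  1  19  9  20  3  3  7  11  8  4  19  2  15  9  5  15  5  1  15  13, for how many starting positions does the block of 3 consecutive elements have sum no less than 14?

21

17 0 17 → sum 34  ≥ 14 ✓
0 17 13 → sum 30  ≥ 14 ✓
17 13 1 → sum 31  ≥ 14 ✓
13 1 19 → sum 33  ≥ 14 ✓
1 19 9 → sum 29  ≥ 14 ✓
19 9 20 → sum 48  ≥ 14 ✓
9 20 3 → sum 32  ≥ 14 ✓
20 3 3 → sum 26  ≥ 14 ✓
3 3 7 → sum 13
3 7 11 → sum 21  ≥ 14 ✓
7 11 8 → sum 26  ≥ 14 ✓
11 8 4 → sum 23  ≥ 14 ✓
8 4 19 → sum 31  ≥ 14 ✓
4 19 2 → sum 25  ≥ 14 ✓
19 2 15 → sum 36  ≥ 14 ✓
2 15 9 → sum 26  ≥ 14 ✓
15 9 5 → sum 29  ≥ 14 ✓
9 5 15 → sum 29  ≥ 14 ✓
5 15 5 → sum 25  ≥ 14 ✓
15 5 1 → sum 21  ≥ 14 ✓
5 1 15 → sum 21  ≥ 14 ✓
1 15 13 → sum 29  ≥ 14 ✓
21 windows satisfy the condition.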